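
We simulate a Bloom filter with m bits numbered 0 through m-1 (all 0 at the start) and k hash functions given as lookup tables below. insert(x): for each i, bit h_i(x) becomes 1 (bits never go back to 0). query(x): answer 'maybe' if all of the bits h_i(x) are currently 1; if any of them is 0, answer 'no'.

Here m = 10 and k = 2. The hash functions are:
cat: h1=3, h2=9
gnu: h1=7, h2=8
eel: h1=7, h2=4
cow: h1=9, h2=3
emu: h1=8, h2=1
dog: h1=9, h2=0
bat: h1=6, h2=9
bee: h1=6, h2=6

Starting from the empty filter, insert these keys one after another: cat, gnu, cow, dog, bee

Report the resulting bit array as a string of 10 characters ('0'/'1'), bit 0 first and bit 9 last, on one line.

Start: bits=0000000000
After insert 'cat': sets bits 3 9 -> bits=0001000001
After insert 'gnu': sets bits 7 8 -> bits=0001000111
After insert 'cow': sets bits 3 9 -> bits=0001000111
After insert 'dog': sets bits 0 9 -> bits=1001000111
After insert 'bee': sets bits 6 -> bits=1001001111

Answer: 1001001111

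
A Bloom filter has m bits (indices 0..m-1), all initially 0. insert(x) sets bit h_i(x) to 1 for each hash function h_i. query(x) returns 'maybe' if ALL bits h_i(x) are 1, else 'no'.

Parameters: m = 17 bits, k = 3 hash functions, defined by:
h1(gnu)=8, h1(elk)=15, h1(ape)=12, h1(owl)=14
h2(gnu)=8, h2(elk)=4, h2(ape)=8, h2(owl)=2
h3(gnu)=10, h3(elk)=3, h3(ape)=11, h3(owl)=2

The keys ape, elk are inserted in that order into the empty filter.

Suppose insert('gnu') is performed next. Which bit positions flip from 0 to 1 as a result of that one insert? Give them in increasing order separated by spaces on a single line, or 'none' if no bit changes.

Start: bits=00000000000000000
After insert 'ape': sets bits 8 11 12 -> bits=00000000100110000
After insert 'elk': sets bits 3 4 15 -> bits=00011000100110010
insert 'gnu' would touch bits 8 10; currently bit8=1, bit10=0
Bits that are 0 among those (would change 0->1): 10

Answer: 10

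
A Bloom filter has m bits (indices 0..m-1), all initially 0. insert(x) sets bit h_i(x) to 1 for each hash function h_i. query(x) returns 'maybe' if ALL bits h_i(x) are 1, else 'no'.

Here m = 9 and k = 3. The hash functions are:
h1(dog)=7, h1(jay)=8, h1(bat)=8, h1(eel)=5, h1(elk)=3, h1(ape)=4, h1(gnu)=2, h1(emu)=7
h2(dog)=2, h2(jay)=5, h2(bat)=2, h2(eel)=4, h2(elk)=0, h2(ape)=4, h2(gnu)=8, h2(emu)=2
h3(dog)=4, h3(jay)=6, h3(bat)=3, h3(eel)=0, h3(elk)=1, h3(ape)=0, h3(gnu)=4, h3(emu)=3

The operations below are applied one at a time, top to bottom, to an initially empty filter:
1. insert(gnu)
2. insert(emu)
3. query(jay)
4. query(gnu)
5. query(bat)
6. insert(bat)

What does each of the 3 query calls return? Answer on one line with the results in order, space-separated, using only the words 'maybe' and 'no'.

Answer: no maybe maybe

Derivation:
Start: bits=000000000
Op 1: insert gnu -> sets bits 2 4 8 -> bits=001010001
Op 2: insert emu -> sets bits 2 3 7 -> bits=001110011
Op 3: query jay -> checks bit5=0, bit6=0, bit8=1 (has a 0) -> no
Op 4: query gnu -> checks bit2=1, bit4=1, bit8=1 (all 1) -> maybe
Op 5: query bat -> checks bit2=1, bit3=1, bit8=1 (all 1) -> maybe
Op 6: insert bat -> sets bits 2 3 8 -> bits=001110011
Query results in order: no maybe maybe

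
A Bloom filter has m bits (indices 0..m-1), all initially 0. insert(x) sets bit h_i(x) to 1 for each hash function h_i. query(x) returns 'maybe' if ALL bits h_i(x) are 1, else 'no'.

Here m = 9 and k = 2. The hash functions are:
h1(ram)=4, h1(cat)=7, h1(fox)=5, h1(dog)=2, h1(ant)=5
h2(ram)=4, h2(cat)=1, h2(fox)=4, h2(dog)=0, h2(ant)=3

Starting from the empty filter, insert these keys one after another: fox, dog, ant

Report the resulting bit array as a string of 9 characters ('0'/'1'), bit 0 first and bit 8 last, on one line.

Start: bits=000000000
After insert 'fox': sets bits 4 5 -> bits=000011000
After insert 'dog': sets bits 0 2 -> bits=101011000
After insert 'ant': sets bits 3 5 -> bits=101111000

Answer: 101111000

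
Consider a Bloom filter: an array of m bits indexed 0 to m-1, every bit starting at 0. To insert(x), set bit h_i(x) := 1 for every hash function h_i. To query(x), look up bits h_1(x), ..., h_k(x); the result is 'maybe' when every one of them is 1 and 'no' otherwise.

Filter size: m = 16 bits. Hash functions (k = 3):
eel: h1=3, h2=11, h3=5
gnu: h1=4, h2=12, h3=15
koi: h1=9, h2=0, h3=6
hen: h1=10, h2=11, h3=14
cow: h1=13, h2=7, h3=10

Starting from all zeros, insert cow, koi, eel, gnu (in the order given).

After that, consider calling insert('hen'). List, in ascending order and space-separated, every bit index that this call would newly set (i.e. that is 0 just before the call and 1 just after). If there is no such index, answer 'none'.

Answer: 14

Derivation:
Start: bits=0000000000000000
After insert 'cow': sets bits 7 10 13 -> bits=0000000100100100
After insert 'koi': sets bits 0 6 9 -> bits=1000001101100100
After insert 'eel': sets bits 3 5 11 -> bits=1001011101110100
After insert 'gnu': sets bits 4 12 15 -> bits=1001111101111101
insert 'hen' would touch bits 10 11 14; currently bit10=1, bit11=1, bit14=0
Bits that are 0 among those (would change 0->1): 14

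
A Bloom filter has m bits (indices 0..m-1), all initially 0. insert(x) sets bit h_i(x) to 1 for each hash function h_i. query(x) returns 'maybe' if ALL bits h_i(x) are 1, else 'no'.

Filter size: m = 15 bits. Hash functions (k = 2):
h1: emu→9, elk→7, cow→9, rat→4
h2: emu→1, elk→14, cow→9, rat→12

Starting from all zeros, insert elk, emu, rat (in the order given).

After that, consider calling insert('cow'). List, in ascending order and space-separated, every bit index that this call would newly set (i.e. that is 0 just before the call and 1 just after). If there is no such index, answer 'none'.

Answer: none

Derivation:
Start: bits=000000000000000
After insert 'elk': sets bits 7 14 -> bits=000000010000001
After insert 'emu': sets bits 1 9 -> bits=010000010100001
After insert 'rat': sets bits 4 12 -> bits=010010010100101
insert 'cow' would touch bits 9; currently bit9=1
Bits that are 0 among those (would change 0->1): none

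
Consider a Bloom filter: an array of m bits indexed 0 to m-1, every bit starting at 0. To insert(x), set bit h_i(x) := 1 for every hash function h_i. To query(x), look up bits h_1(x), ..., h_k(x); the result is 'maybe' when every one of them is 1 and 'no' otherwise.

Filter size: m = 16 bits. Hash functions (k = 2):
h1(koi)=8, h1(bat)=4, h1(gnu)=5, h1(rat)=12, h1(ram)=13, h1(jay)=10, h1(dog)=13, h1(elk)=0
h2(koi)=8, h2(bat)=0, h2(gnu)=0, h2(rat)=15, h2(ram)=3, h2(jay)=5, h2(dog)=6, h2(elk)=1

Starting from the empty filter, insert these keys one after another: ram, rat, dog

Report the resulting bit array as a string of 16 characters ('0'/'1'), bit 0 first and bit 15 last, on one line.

Answer: 0001001000001101

Derivation:
Start: bits=0000000000000000
After insert 'ram': sets bits 3 13 -> bits=0001000000000100
After insert 'rat': sets bits 12 15 -> bits=0001000000001101
After insert 'dog': sets bits 6 13 -> bits=0001001000001101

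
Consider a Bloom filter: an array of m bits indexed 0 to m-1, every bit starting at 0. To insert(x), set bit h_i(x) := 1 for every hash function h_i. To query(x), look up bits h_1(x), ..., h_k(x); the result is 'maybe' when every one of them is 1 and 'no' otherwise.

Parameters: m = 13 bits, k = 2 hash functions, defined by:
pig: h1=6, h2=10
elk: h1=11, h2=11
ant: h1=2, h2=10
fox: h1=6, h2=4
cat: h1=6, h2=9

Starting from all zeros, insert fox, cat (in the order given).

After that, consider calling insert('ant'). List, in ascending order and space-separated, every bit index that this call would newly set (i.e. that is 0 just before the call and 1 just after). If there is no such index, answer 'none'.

Answer: 2 10

Derivation:
Start: bits=0000000000000
After insert 'fox': sets bits 4 6 -> bits=0000101000000
After insert 'cat': sets bits 6 9 -> bits=0000101001000
insert 'ant' would touch bits 2 10; currently bit2=0, bit10=0
Bits that are 0 among those (would change 0->1): 2 10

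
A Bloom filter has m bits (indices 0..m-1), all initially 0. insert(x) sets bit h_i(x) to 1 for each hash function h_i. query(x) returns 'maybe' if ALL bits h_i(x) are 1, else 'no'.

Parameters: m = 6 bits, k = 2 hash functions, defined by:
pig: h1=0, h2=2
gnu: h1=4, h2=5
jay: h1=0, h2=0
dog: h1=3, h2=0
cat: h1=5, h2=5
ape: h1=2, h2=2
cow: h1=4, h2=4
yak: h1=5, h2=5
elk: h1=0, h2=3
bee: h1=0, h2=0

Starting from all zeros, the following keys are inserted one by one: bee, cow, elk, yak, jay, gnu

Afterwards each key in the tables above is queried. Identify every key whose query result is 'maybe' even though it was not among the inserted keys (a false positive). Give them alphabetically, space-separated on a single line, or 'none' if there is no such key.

Start: bits=000000
After insert 'bee': sets bits 0 -> bits=100000
After insert 'cow': sets bits 4 -> bits=100010
After insert 'elk': sets bits 0 3 -> bits=100110
After insert 'yak': sets bits 5 -> bits=100111
After insert 'jay': sets bits 0 -> bits=100111
After insert 'gnu': sets bits 4 5 -> bits=100111
Not inserted: ape cat dog pig — query each against bits=100111:
query ape: checks bit2=0 (has a 0) -> no => not a false positive
query cat: checks bit5=1 (all 1) -> maybe => FALSE POSITIVE
query dog: checks bit0=1, bit3=1 (all 1) -> maybe => FALSE POSITIVE
query pig: checks bit0=1, bit2=0 (has a 0) -> no => not a false positive
False positives (alphabetical): cat dog

Answer: cat dog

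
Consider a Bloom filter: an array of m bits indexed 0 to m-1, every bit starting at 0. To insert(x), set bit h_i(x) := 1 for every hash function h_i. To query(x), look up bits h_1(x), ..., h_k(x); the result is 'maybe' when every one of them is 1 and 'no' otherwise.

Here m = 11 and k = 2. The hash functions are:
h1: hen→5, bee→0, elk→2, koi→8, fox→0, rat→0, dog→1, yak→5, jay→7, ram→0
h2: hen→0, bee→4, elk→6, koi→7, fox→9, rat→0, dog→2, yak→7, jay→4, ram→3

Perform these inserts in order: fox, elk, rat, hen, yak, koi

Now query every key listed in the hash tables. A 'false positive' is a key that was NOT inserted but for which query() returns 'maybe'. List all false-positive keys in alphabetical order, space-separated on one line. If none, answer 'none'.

Start: bits=00000000000
After insert 'fox': sets bits 0 9 -> bits=10000000010
After insert 'elk': sets bits 2 6 -> bits=10100010010
After insert 'rat': sets bits 0 -> bits=10100010010
After insert 'hen': sets bits 0 5 -> bits=10100110010
After insert 'yak': sets bits 5 7 -> bits=10100111010
After insert 'koi': sets bits 7 8 -> bits=10100111110
Not inserted: bee dog jay ram — query each against bits=10100111110:
query bee: checks bit0=1, bit4=0 (has a 0) -> no => not a false positive
query dog: checks bit1=0, bit2=1 (has a 0) -> no => not a false positive
query jay: checks bit4=0, bit7=1 (has a 0) -> no => not a false positive
query ram: checks bit0=1, bit3=0 (has a 0) -> no => not a false positive
False positives (alphabetical): none

Answer: none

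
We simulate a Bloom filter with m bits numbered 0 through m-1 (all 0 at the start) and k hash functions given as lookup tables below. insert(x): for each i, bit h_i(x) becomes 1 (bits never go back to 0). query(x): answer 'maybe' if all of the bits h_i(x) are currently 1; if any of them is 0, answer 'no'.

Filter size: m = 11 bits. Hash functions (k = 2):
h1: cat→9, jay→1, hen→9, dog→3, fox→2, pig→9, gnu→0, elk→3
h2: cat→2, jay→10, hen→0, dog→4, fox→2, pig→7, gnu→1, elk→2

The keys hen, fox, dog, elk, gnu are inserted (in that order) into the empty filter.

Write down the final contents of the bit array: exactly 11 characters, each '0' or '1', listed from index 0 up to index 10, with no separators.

Answer: 11111000010

Derivation:
Start: bits=00000000000
After insert 'hen': sets bits 0 9 -> bits=10000000010
After insert 'fox': sets bits 2 -> bits=10100000010
After insert 'dog': sets bits 3 4 -> bits=10111000010
After insert 'elk': sets bits 2 3 -> bits=10111000010
After insert 'gnu': sets bits 0 1 -> bits=11111000010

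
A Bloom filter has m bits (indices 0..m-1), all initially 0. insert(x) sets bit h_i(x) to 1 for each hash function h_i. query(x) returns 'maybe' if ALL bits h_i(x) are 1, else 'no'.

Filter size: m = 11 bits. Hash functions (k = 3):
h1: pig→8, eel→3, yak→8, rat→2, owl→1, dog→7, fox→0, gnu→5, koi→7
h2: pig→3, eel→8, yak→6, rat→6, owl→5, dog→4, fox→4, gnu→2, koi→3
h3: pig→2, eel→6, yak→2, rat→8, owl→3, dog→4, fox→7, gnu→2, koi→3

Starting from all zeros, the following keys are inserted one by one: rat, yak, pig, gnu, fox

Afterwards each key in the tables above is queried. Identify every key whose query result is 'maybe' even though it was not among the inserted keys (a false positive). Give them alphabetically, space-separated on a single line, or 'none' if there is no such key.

Start: bits=00000000000
After insert 'rat': sets bits 2 6 8 -> bits=00100010100
After insert 'yak': sets bits 2 6 8 -> bits=00100010100
After insert 'pig': sets bits 2 3 8 -> bits=00110010100
After insert 'gnu': sets bits 2 5 -> bits=00110110100
After insert 'fox': sets bits 0 4 7 -> bits=10111111100
Not inserted: dog eel koi owl — query each against bits=10111111100:
query dog: checks bit4=1, bit7=1 (all 1) -> maybe => FALSE POSITIVE
query eel: checks bit3=1, bit6=1, bit8=1 (all 1) -> maybe => FALSE POSITIVE
query koi: checks bit3=1, bit7=1 (all 1) -> maybe => FALSE POSITIVE
query owl: checks bit1=0, bit3=1, bit5=1 (has a 0) -> no => not a false positive
False positives (alphabetical): dog eel koi

Answer: dog eel koi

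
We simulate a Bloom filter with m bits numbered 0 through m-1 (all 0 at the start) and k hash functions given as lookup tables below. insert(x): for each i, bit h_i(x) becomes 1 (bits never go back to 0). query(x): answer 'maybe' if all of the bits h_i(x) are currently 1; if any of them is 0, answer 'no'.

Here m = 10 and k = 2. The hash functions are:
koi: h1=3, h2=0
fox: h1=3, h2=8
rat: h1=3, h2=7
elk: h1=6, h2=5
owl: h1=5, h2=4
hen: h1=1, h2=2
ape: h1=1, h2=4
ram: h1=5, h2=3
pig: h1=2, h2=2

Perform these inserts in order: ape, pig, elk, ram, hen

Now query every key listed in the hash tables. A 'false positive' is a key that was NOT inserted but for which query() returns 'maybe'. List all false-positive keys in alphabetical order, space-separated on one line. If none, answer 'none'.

Start: bits=0000000000
After insert 'ape': sets bits 1 4 -> bits=0100100000
After insert 'pig': sets bits 2 -> bits=0110100000
After insert 'elk': sets bits 5 6 -> bits=0110111000
After insert 'ram': sets bits 3 5 -> bits=0111111000
After insert 'hen': sets bits 1 2 -> bits=0111111000
Not inserted: fox koi owl rat — query each against bits=0111111000:
query fox: checks bit3=1, bit8=0 (has a 0) -> no => not a false positive
query koi: checks bit0=0, bit3=1 (has a 0) -> no => not a false positive
query owl: checks bit4=1, bit5=1 (all 1) -> maybe => FALSE POSITIVE
query rat: checks bit3=1, bit7=0 (has a 0) -> no => not a false positive
False positives (alphabetical): owl

Answer: owl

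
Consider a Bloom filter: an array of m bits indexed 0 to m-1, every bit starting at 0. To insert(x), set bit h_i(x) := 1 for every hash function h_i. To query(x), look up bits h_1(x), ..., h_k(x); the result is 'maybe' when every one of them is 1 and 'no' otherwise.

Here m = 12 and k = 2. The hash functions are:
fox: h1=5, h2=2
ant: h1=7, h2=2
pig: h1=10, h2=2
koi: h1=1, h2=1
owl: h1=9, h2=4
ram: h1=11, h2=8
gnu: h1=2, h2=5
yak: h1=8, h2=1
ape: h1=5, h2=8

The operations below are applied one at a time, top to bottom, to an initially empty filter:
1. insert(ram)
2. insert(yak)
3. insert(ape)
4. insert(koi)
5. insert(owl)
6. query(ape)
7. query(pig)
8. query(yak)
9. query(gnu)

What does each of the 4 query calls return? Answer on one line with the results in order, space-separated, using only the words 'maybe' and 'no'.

Start: bits=000000000000
Op 1: insert ram -> sets bits 8 11 -> bits=000000001001
Op 2: insert yak -> sets bits 1 8 -> bits=010000001001
Op 3: insert ape -> sets bits 5 8 -> bits=010001001001
Op 4: insert koi -> sets bits 1 -> bits=010001001001
Op 5: insert owl -> sets bits 4 9 -> bits=010011001101
Op 6: query ape -> checks bit5=1, bit8=1 (all 1) -> maybe
Op 7: query pig -> checks bit2=0, bit10=0 (has a 0) -> no
Op 8: query yak -> checks bit1=1, bit8=1 (all 1) -> maybe
Op 9: query gnu -> checks bit2=0, bit5=1 (has a 0) -> no
Query results in order: maybe no maybe no

Answer: maybe no maybe no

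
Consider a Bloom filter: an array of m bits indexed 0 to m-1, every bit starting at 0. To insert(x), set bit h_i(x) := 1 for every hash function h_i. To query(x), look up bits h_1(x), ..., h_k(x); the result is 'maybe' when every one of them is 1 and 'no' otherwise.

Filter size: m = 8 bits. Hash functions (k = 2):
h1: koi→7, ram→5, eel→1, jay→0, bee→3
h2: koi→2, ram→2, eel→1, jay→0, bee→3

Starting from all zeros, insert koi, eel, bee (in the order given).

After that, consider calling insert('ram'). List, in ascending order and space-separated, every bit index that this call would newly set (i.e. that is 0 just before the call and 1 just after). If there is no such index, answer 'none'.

Answer: 5

Derivation:
Start: bits=00000000
After insert 'koi': sets bits 2 7 -> bits=00100001
After insert 'eel': sets bits 1 -> bits=01100001
After insert 'bee': sets bits 3 -> bits=01110001
insert 'ram' would touch bits 2 5; currently bit2=1, bit5=0
Bits that are 0 among those (would change 0->1): 5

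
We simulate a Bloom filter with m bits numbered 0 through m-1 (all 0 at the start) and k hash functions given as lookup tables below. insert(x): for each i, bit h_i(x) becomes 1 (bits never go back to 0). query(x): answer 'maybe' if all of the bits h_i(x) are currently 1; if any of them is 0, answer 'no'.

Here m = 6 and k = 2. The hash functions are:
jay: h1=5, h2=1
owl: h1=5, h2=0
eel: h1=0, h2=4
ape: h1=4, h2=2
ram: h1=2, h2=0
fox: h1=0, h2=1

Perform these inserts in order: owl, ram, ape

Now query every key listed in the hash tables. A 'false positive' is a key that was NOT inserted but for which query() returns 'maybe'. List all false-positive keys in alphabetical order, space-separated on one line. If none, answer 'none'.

Answer: eel

Derivation:
Start: bits=000000
After insert 'owl': sets bits 0 5 -> bits=100001
After insert 'ram': sets bits 0 2 -> bits=101001
After insert 'ape': sets bits 2 4 -> bits=101011
Not inserted: eel fox jay — query each against bits=101011:
query eel: checks bit0=1, bit4=1 (all 1) -> maybe => FALSE POSITIVE
query fox: checks bit0=1, bit1=0 (has a 0) -> no => not a false positive
query jay: checks bit1=0, bit5=1 (has a 0) -> no => not a false positive
False positives (alphabetical): eel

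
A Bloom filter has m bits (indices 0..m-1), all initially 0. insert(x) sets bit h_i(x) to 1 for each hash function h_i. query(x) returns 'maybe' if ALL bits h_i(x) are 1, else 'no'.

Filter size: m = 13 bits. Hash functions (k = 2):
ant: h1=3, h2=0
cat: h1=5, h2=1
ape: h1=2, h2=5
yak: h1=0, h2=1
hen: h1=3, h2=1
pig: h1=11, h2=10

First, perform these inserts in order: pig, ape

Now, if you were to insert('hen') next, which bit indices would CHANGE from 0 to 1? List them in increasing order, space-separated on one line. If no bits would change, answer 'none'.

Answer: 1 3

Derivation:
Start: bits=0000000000000
After insert 'pig': sets bits 10 11 -> bits=0000000000110
After insert 'ape': sets bits 2 5 -> bits=0010010000110
insert 'hen' would touch bits 1 3; currently bit1=0, bit3=0
Bits that are 0 among those (would change 0->1): 1 3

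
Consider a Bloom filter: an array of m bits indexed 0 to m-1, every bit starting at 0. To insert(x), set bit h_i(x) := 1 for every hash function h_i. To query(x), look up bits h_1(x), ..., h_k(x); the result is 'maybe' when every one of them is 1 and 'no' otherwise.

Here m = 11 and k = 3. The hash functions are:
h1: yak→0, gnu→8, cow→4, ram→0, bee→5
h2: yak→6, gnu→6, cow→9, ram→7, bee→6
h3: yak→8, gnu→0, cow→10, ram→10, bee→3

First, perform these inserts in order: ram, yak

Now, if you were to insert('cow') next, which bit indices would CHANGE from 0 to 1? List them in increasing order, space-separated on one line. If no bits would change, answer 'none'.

Answer: 4 9

Derivation:
Start: bits=00000000000
After insert 'ram': sets bits 0 7 10 -> bits=10000001001
After insert 'yak': sets bits 0 6 8 -> bits=10000011101
insert 'cow' would touch bits 4 9 10; currently bit4=0, bit9=0, bit10=1
Bits that are 0 among those (would change 0->1): 4 9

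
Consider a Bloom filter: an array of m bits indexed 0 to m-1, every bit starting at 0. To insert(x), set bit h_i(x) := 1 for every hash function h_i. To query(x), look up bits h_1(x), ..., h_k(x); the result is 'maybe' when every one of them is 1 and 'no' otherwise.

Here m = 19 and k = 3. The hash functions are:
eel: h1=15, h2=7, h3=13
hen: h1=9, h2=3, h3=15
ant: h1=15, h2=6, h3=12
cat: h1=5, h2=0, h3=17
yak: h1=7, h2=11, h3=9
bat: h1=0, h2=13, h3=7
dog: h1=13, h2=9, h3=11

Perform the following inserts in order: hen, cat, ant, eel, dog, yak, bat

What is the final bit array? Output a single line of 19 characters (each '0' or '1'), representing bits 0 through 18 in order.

Answer: 1001011101011101010

Derivation:
Start: bits=0000000000000000000
After insert 'hen': sets bits 3 9 15 -> bits=0001000001000001000
After insert 'cat': sets bits 0 5 17 -> bits=1001010001000001010
After insert 'ant': sets bits 6 12 15 -> bits=1001011001001001010
After insert 'eel': sets bits 7 13 15 -> bits=1001011101001101010
After insert 'dog': sets bits 9 11 13 -> bits=1001011101011101010
After insert 'yak': sets bits 7 9 11 -> bits=1001011101011101010
After insert 'bat': sets bits 0 7 13 -> bits=1001011101011101010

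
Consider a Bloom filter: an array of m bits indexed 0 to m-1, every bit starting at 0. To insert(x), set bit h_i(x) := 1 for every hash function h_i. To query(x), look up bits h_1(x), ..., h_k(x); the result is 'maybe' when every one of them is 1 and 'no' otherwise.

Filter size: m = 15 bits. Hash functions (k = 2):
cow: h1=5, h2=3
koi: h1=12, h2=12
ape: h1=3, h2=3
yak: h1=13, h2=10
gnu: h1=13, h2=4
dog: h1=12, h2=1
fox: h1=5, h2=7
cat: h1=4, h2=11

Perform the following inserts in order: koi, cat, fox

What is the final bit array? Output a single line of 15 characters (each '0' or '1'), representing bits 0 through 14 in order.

Start: bits=000000000000000
After insert 'koi': sets bits 12 -> bits=000000000000100
After insert 'cat': sets bits 4 11 -> bits=000010000001100
After insert 'fox': sets bits 5 7 -> bits=000011010001100

Answer: 000011010001100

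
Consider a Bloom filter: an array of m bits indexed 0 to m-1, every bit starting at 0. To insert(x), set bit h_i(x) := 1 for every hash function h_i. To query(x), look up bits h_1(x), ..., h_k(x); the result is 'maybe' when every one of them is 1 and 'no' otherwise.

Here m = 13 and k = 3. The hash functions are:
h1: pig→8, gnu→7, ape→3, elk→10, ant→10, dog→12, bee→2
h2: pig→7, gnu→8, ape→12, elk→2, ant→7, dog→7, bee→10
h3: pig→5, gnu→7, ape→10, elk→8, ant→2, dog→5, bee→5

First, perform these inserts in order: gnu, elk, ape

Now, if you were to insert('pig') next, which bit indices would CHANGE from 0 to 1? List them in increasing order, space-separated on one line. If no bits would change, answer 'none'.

Start: bits=0000000000000
After insert 'gnu': sets bits 7 8 -> bits=0000000110000
After insert 'elk': sets bits 2 8 10 -> bits=0010000110100
After insert 'ape': sets bits 3 10 12 -> bits=0011000110101
insert 'pig' would touch bits 5 7 8; currently bit5=0, bit7=1, bit8=1
Bits that are 0 among those (would change 0->1): 5

Answer: 5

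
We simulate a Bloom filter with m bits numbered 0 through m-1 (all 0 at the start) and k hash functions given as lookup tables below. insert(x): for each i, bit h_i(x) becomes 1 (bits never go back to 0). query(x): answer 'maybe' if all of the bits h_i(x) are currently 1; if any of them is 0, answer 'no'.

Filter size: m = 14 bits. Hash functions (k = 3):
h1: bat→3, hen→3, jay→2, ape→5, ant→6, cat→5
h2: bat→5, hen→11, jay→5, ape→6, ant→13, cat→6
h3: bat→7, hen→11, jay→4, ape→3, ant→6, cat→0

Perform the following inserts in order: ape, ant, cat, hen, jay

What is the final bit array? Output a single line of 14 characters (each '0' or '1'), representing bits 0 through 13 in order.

Start: bits=00000000000000
After insert 'ape': sets bits 3 5 6 -> bits=00010110000000
After insert 'ant': sets bits 6 13 -> bits=00010110000001
After insert 'cat': sets bits 0 5 6 -> bits=10010110000001
After insert 'hen': sets bits 3 11 -> bits=10010110000101
After insert 'jay': sets bits 2 4 5 -> bits=10111110000101

Answer: 10111110000101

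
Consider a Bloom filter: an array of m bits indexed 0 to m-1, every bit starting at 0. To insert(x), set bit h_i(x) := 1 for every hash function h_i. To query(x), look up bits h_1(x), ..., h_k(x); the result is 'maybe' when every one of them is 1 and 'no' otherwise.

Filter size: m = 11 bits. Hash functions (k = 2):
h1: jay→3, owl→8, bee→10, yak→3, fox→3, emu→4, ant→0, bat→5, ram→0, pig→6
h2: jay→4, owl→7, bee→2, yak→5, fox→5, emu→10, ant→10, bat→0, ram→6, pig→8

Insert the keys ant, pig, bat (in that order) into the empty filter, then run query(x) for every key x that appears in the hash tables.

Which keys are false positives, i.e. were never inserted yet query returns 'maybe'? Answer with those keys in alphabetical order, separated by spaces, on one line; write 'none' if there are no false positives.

Answer: ram

Derivation:
Start: bits=00000000000
After insert 'ant': sets bits 0 10 -> bits=10000000001
After insert 'pig': sets bits 6 8 -> bits=10000010101
After insert 'bat': sets bits 0 5 -> bits=10000110101
Not inserted: bee emu fox jay owl ram yak — query each against bits=10000110101:
query bee: checks bit2=0, bit10=1 (has a 0) -> no => not a false positive
query emu: checks bit4=0, bit10=1 (has a 0) -> no => not a false positive
query fox: checks bit3=0, bit5=1 (has a 0) -> no => not a false positive
query jay: checks bit3=0, bit4=0 (has a 0) -> no => not a false positive
query owl: checks bit7=0, bit8=1 (has a 0) -> no => not a false positive
query ram: checks bit0=1, bit6=1 (all 1) -> maybe => FALSE POSITIVE
query yak: checks bit3=0, bit5=1 (has a 0) -> no => not a false positive
False positives (alphabetical): ram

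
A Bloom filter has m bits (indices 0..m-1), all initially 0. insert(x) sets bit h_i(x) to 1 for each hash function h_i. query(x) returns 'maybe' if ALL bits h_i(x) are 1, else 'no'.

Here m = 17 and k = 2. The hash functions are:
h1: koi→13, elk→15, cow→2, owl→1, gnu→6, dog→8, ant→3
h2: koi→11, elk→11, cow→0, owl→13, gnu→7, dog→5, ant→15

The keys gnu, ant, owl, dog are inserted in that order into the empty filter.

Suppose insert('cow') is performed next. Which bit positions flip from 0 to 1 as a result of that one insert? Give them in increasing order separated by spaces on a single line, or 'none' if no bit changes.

Start: bits=00000000000000000
After insert 'gnu': sets bits 6 7 -> bits=00000011000000000
After insert 'ant': sets bits 3 15 -> bits=00010011000000010
After insert 'owl': sets bits 1 13 -> bits=01010011000001010
After insert 'dog': sets bits 5 8 -> bits=01010111100001010
insert 'cow' would touch bits 0 2; currently bit0=0, bit2=0
Bits that are 0 among those (would change 0->1): 0 2

Answer: 0 2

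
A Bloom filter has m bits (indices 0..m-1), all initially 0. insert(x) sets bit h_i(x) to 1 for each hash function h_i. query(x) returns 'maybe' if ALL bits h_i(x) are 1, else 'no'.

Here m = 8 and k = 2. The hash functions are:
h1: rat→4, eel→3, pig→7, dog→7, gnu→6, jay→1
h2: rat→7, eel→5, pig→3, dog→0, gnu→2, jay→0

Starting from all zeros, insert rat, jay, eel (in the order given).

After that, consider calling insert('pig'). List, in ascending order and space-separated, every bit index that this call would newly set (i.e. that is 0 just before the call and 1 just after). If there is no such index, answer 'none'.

Start: bits=00000000
After insert 'rat': sets bits 4 7 -> bits=00001001
After insert 'jay': sets bits 0 1 -> bits=11001001
After insert 'eel': sets bits 3 5 -> bits=11011101
insert 'pig' would touch bits 3 7; currently bit3=1, bit7=1
Bits that are 0 among those (would change 0->1): none

Answer: none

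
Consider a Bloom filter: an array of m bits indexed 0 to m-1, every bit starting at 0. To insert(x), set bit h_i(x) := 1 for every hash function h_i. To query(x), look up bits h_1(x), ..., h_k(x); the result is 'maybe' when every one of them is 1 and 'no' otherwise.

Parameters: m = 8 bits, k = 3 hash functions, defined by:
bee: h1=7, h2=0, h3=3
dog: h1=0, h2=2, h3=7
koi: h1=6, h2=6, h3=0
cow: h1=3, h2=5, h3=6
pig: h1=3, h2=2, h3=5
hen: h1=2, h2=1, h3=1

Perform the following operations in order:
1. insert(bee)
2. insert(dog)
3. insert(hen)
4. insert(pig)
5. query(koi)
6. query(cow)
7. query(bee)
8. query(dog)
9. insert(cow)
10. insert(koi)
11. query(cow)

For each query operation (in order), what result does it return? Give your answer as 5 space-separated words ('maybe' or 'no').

Answer: no no maybe maybe maybe

Derivation:
Start: bits=00000000
Op 1: insert bee -> sets bits 0 3 7 -> bits=10010001
Op 2: insert dog -> sets bits 0 2 7 -> bits=10110001
Op 3: insert hen -> sets bits 1 2 -> bits=11110001
Op 4: insert pig -> sets bits 2 3 5 -> bits=11110101
Op 5: query koi -> checks bit0=1, bit6=0 (has a 0) -> no
Op 6: query cow -> checks bit3=1, bit5=1, bit6=0 (has a 0) -> no
Op 7: query bee -> checks bit0=1, bit3=1, bit7=1 (all 1) -> maybe
Op 8: query dog -> checks bit0=1, bit2=1, bit7=1 (all 1) -> maybe
Op 9: insert cow -> sets bits 3 5 6 -> bits=11110111
Op 10: insert koi -> sets bits 0 6 -> bits=11110111
Op 11: query cow -> checks bit3=1, bit5=1, bit6=1 (all 1) -> maybe
Query results in order: no no maybe maybe maybe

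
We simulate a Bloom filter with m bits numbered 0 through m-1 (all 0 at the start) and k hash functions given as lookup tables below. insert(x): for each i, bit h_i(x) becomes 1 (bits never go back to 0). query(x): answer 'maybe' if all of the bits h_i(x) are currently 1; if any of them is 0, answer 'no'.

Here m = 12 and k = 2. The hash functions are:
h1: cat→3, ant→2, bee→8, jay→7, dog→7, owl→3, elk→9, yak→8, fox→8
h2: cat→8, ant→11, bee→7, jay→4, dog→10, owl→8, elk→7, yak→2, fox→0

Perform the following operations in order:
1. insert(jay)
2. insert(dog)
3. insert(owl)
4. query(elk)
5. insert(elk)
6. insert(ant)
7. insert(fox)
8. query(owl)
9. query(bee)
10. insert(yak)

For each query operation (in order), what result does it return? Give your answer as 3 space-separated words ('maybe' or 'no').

Answer: no maybe maybe

Derivation:
Start: bits=000000000000
Op 1: insert jay -> sets bits 4 7 -> bits=000010010000
Op 2: insert dog -> sets bits 7 10 -> bits=000010010010
Op 3: insert owl -> sets bits 3 8 -> bits=000110011010
Op 4: query elk -> checks bit7=1, bit9=0 (has a 0) -> no
Op 5: insert elk -> sets bits 7 9 -> bits=000110011110
Op 6: insert ant -> sets bits 2 11 -> bits=001110011111
Op 7: insert fox -> sets bits 0 8 -> bits=101110011111
Op 8: query owl -> checks bit3=1, bit8=1 (all 1) -> maybe
Op 9: query bee -> checks bit7=1, bit8=1 (all 1) -> maybe
Op 10: insert yak -> sets bits 2 8 -> bits=101110011111
Query results in order: no maybe maybe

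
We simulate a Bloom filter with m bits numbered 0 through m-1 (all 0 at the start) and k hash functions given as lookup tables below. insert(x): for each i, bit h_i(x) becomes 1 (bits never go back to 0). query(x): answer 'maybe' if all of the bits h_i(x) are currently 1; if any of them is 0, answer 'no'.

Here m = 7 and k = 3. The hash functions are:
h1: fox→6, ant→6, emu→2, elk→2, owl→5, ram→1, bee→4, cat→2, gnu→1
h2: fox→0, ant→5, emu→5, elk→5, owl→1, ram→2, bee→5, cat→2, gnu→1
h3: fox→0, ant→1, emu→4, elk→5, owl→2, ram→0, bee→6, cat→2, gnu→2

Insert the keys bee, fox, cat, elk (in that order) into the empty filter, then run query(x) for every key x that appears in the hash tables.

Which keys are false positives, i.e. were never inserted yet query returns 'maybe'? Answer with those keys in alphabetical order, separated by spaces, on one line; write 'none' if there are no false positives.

Answer: emu

Derivation:
Start: bits=0000000
After insert 'bee': sets bits 4 5 6 -> bits=0000111
After insert 'fox': sets bits 0 6 -> bits=1000111
After insert 'cat': sets bits 2 -> bits=1010111
After insert 'elk': sets bits 2 5 -> bits=1010111
Not inserted: ant emu gnu owl ram — query each against bits=1010111:
query ant: checks bit1=0, bit5=1, bit6=1 (has a 0) -> no => not a false positive
query emu: checks bit2=1, bit4=1, bit5=1 (all 1) -> maybe => FALSE POSITIVE
query gnu: checks bit1=0, bit2=1 (has a 0) -> no => not a false positive
query owl: checks bit1=0, bit2=1, bit5=1 (has a 0) -> no => not a false positive
query ram: checks bit0=1, bit1=0, bit2=1 (has a 0) -> no => not a false positive
False positives (alphabetical): emu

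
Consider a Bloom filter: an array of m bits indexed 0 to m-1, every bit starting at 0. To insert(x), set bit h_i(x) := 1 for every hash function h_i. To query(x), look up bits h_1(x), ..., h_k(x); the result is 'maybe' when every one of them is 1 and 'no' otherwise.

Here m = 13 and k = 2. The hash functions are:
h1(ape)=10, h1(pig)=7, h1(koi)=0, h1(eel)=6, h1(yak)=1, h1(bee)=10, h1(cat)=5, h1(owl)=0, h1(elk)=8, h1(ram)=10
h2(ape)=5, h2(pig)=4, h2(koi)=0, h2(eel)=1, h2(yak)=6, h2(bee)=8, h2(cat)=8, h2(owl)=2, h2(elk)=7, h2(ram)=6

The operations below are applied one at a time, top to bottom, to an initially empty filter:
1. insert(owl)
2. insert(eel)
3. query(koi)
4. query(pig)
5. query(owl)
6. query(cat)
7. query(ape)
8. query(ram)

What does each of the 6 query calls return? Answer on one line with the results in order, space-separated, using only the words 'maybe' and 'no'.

Answer: maybe no maybe no no no

Derivation:
Start: bits=0000000000000
Op 1: insert owl -> sets bits 0 2 -> bits=1010000000000
Op 2: insert eel -> sets bits 1 6 -> bits=1110001000000
Op 3: query koi -> checks bit0=1 (all 1) -> maybe
Op 4: query pig -> checks bit4=0, bit7=0 (has a 0) -> no
Op 5: query owl -> checks bit0=1, bit2=1 (all 1) -> maybe
Op 6: query cat -> checks bit5=0, bit8=0 (has a 0) -> no
Op 7: query ape -> checks bit5=0, bit10=0 (has a 0) -> no
Op 8: query ram -> checks bit6=1, bit10=0 (has a 0) -> no
Query results in order: maybe no maybe no no no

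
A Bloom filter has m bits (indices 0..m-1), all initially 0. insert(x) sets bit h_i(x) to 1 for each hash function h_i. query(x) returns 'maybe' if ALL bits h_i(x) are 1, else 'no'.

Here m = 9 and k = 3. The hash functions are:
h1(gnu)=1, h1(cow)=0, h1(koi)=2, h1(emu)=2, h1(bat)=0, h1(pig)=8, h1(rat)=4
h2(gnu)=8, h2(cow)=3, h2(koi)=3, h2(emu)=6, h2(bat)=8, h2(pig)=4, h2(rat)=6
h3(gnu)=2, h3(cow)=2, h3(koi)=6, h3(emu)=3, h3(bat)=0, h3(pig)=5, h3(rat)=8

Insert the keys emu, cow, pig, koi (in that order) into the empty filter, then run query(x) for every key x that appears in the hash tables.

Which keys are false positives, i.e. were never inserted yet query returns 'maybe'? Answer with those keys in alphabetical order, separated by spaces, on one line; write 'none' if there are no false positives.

Start: bits=000000000
After insert 'emu': sets bits 2 3 6 -> bits=001100100
After insert 'cow': sets bits 0 2 3 -> bits=101100100
After insert 'pig': sets bits 4 5 8 -> bits=101111101
After insert 'koi': sets bits 2 3 6 -> bits=101111101
Not inserted: bat gnu rat — query each against bits=101111101:
query bat: checks bit0=1, bit8=1 (all 1) -> maybe => FALSE POSITIVE
query gnu: checks bit1=0, bit2=1, bit8=1 (has a 0) -> no => not a false positive
query rat: checks bit4=1, bit6=1, bit8=1 (all 1) -> maybe => FALSE POSITIVE
False positives (alphabetical): bat rat

Answer: bat rat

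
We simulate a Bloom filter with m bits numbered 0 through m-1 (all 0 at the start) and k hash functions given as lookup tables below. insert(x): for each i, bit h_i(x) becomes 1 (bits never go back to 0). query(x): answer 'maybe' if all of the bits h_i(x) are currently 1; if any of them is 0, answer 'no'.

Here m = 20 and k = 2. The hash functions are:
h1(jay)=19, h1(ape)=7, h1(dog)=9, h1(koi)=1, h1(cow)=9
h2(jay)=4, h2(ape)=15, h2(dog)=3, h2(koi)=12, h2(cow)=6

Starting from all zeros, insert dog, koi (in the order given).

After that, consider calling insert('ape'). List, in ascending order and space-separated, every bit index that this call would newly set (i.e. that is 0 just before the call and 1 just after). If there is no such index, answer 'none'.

Answer: 7 15

Derivation:
Start: bits=00000000000000000000
After insert 'dog': sets bits 3 9 -> bits=00010000010000000000
After insert 'koi': sets bits 1 12 -> bits=01010000010010000000
insert 'ape' would touch bits 7 15; currently bit7=0, bit15=0
Bits that are 0 among those (would change 0->1): 7 15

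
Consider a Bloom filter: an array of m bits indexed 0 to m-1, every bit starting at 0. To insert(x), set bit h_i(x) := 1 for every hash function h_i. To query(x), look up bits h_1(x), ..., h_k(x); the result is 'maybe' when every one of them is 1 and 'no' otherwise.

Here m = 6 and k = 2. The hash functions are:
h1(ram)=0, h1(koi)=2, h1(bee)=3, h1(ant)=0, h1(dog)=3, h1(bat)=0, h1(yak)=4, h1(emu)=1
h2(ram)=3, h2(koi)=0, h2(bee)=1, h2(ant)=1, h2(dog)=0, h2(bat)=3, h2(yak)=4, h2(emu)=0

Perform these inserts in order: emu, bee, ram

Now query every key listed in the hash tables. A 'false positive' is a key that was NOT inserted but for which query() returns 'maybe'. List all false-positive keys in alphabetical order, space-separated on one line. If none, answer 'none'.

Start: bits=000000
After insert 'emu': sets bits 0 1 -> bits=110000
After insert 'bee': sets bits 1 3 -> bits=110100
After insert 'ram': sets bits 0 3 -> bits=110100
Not inserted: ant bat dog koi yak — query each against bits=110100:
query ant: checks bit0=1, bit1=1 (all 1) -> maybe => FALSE POSITIVE
query bat: checks bit0=1, bit3=1 (all 1) -> maybe => FALSE POSITIVE
query dog: checks bit0=1, bit3=1 (all 1) -> maybe => FALSE POSITIVE
query koi: checks bit0=1, bit2=0 (has a 0) -> no => not a false positive
query yak: checks bit4=0 (has a 0) -> no => not a false positive
False positives (alphabetical): ant bat dog

Answer: ant bat dog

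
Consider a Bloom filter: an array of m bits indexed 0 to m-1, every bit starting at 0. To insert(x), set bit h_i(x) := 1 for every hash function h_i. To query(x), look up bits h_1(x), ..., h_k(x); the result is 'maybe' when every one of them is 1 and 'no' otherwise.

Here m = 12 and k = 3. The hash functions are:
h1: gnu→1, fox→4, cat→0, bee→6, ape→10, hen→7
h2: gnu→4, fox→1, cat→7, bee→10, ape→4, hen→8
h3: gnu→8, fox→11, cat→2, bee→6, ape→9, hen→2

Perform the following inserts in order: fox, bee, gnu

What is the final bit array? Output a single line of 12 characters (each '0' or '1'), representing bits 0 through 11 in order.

Answer: 010010101011

Derivation:
Start: bits=000000000000
After insert 'fox': sets bits 1 4 11 -> bits=010010000001
After insert 'bee': sets bits 6 10 -> bits=010010100011
After insert 'gnu': sets bits 1 4 8 -> bits=010010101011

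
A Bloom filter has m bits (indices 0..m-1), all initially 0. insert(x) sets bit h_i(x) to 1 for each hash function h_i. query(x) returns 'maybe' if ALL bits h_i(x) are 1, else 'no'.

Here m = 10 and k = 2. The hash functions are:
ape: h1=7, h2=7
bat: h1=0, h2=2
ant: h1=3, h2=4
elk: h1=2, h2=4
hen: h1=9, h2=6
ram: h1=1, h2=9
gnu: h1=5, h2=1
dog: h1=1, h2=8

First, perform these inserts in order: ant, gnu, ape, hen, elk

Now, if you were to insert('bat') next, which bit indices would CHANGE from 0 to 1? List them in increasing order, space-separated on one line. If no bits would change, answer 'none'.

Start: bits=0000000000
After insert 'ant': sets bits 3 4 -> bits=0001100000
After insert 'gnu': sets bits 1 5 -> bits=0101110000
After insert 'ape': sets bits 7 -> bits=0101110100
After insert 'hen': sets bits 6 9 -> bits=0101111101
After insert 'elk': sets bits 2 4 -> bits=0111111101
insert 'bat' would touch bits 0 2; currently bit0=0, bit2=1
Bits that are 0 among those (would change 0->1): 0

Answer: 0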